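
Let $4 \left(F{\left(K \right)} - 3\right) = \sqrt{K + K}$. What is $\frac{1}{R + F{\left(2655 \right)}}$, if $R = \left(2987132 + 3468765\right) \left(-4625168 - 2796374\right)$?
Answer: $- \frac{383301685865368}{18365022798404156354877719273} - \frac{6 \sqrt{590}}{18365022798404156354877719273} \approx -2.0871 \cdot 10^{-14}$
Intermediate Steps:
$R = -47912710733174$ ($R = 6455897 \left(-7421542\right) = -47912710733174$)
$F{\left(K \right)} = 3 + \frac{\sqrt{2} \sqrt{K}}{4}$ ($F{\left(K \right)} = 3 + \frac{\sqrt{K + K}}{4} = 3 + \frac{\sqrt{2 K}}{4} = 3 + \frac{\sqrt{2} \sqrt{K}}{4}$)
$\frac{1}{R + F{\left(2655 \right)}} = \frac{1}{-47912710733174 + \left(3 + \frac{\sqrt{2} \sqrt{2655}}{4}\right)} = \frac{1}{-47912710733174 + \left(3 + \frac{\sqrt{2} \cdot 3 \sqrt{295}}{4}\right)} = \frac{1}{-47912710733174 + \left(3 + \frac{3 \sqrt{590}}{4}\right)} = \frac{1}{-47912710733171 + \frac{3 \sqrt{590}}{4}}$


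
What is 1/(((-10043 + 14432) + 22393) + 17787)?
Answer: 1/44569 ≈ 2.2437e-5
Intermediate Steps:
1/(((-10043 + 14432) + 22393) + 17787) = 1/((4389 + 22393) + 17787) = 1/(26782 + 17787) = 1/44569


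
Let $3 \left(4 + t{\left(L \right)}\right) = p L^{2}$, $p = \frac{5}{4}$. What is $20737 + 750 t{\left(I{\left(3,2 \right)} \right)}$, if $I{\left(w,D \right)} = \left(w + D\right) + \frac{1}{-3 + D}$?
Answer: $22737$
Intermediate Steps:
$p = \frac{5}{4}$ ($p = 5 \cdot \frac{1}{4} = \frac{5}{4} \approx 1.25$)
$I{\left(w,D \right)} = D + w + \frac{1}{-3 + D}$ ($I{\left(w,D \right)} = \left(D + w\right) + \frac{1}{-3 + D} = D + w + \frac{1}{-3 + D}$)
$t{\left(L \right)} = -4 + \frac{5 L^{2}}{12}$ ($t{\left(L \right)} = -4 + \frac{\frac{5}{4} L^{2}}{3} = -4 + \frac{5 L^{2}}{12}$)
$20737 + 750 t{\left(I{\left(3,2 \right)} \right)} = 20737 + 750 \left(-4 + \frac{5 \left(\frac{1 + 2^{2} - 6 - 9 + 2 \cdot 3}{-3 + 2}\right)^{2}}{12}\right) = 20737 + 750 \left(-4 + \frac{5 \left(\frac{1 + 4 - 6 - 9 + 6}{-1}\right)^{2}}{12}\right) = 20737 + 750 \left(-4 + \frac{5 \left(\left(-1\right) \left(-4\right)\right)^{2}}{12}\right) = 20737 + 750 \left(-4 + \frac{5 \cdot 4^{2}}{12}\right) = 20737 + 750 \left(-4 + \frac{5}{12} \cdot 16\right) = 20737 + 750 \left(-4 + \frac{20}{3}\right) = 20737 + 750 \cdot \frac{8}{3} = 20737 + 2000 = 22737$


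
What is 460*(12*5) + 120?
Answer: 27720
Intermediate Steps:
460*(12*5) + 120 = 460*60 + 120 = 27600 + 120 = 27720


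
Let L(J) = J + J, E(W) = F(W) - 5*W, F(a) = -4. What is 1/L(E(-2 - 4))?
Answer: 1/52 ≈ 0.019231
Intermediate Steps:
E(W) = -4 - 5*W
L(J) = 2*J
1/L(E(-2 - 4)) = 1/(2*(-4 - 5*(-2 - 4))) = 1/(2*(-4 - 5*(-6))) = 1/(2*(-4 + 30)) = 1/(2*26) = 1/52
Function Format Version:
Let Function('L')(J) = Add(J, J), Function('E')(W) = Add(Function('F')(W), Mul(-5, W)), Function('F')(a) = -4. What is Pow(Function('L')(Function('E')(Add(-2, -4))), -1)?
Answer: Rational(1, 52) ≈ 0.019231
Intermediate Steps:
Function('E')(W) = Add(-4, Mul(-5, W))
Function('L')(J) = Mul(2, J)
Pow(Function('L')(Function('E')(Add(-2, -4))), -1) = Pow(Mul(2, Add(-4, Mul(-5, Add(-2, -4)))), -1) = Pow(Mul(2, Add(-4, Mul(-5, -6))), -1) = Pow(Mul(2, Add(-4, 30)), -1) = Pow(Mul(2, 26), -1) = Pow(52, -1) = Rational(1, 52)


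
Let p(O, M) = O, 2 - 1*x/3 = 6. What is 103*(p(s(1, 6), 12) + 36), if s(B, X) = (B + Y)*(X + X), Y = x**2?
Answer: 182928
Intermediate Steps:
x = -12 (x = 6 - 3*6 = 6 - 18 = -12)
Y = 144 (Y = (-12)**2 = 144)
s(B, X) = 2*X*(144 + B) (s(B, X) = (B + 144)*(X + X) = (144 + B)*(2*X) = 2*X*(144 + B))
103*(p(s(1, 6), 12) + 36) = 103*(2*6*(144 + 1) + 36) = 103*(2*6*145 + 36) = 103*(1740 + 36) = 103*1776 = 182928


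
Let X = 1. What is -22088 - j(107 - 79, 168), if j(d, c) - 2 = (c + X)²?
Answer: -50651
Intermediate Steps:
j(d, c) = 2 + (1 + c)² (j(d, c) = 2 + (c + 1)² = 2 + (1 + c)²)
-22088 - j(107 - 79, 168) = -22088 - (2 + (1 + 168)²) = -22088 - (2 + 169²) = -22088 - (2 + 28561) = -22088 - 1*28563 = -22088 - 28563 = -50651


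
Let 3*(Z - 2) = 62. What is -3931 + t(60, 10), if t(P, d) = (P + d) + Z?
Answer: -11515/3 ≈ -3838.3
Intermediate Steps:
Z = 68/3 (Z = 2 + (⅓)*62 = 2 + 62/3 = 68/3 ≈ 22.667)
t(P, d) = 68/3 + P + d (t(P, d) = (P + d) + 68/3 = 68/3 + P + d)
-3931 + t(60, 10) = -3931 + (68/3 + 60 + 10) = -3931 + 278/3 = -11515/3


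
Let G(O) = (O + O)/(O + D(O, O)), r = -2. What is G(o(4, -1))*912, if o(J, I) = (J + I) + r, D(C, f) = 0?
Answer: 1824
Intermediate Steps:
o(J, I) = -2 + I + J (o(J, I) = (J + I) - 2 = (I + J) - 2 = -2 + I + J)
G(O) = 2 (G(O) = (O + O)/(O + 0) = (2*O)/O = 2)
G(o(4, -1))*912 = 2*912 = 1824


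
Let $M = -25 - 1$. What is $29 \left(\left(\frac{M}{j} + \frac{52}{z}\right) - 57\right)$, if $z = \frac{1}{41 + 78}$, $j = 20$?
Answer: $\frac{1777613}{10} \approx 1.7776 \cdot 10^{5}$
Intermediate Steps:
$M = -26$ ($M = -25 + \left(-4 + 3\right) = -25 - 1 = -26$)
$z = \frac{1}{119} \approx 0.0084034$
$29 \left(\left(\frac{M}{j} + \frac{52}{z}\right) - 57\right) = 29 \left(\left(- \frac{26}{20} + 52 \frac{1}{\frac{1}{119}}\right) - 57\right) = 29 \left(\left(\left(-26\right) \frac{1}{20} + 52 \cdot 119\right) - 57\right) = 29 \left(\left(- \frac{13}{10} + 6188\right) - 57\right) = 29 \left(\frac{61867}{10} - 57\right) = 29 \cdot \frac{61297}{10} = \frac{1777613}{10}$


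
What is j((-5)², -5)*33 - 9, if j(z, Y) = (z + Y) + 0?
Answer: 651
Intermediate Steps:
j(z, Y) = Y + z (j(z, Y) = (Y + z) + 0 = Y + z)
j((-5)², -5)*33 - 9 = (-5 + (-5)²)*33 - 9 = (-5 + 25)*33 - 9 = 20*33 - 9 = 660 - 9 = 651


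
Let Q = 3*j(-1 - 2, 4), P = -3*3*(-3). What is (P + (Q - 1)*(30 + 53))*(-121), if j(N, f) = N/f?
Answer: 117491/4 ≈ 29373.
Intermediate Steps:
P = 27 (P = -9*(-3) = 27)
Q = -9/4 (Q = 3*((-1 - 2)/4) = 3*(-3*¼) = 3*(-¾) = -9/4 ≈ -2.2500)
(P + (Q - 1)*(30 + 53))*(-121) = (27 + (-9/4 - 1)*(30 + 53))*(-121) = (27 - 13/4*83)*(-121) = (27 - 1079/4)*(-121) = -971/4*(-121) = 117491/4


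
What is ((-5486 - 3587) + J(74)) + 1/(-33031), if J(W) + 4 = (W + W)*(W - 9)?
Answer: 17935832/33031 ≈ 543.00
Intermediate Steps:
J(W) = -4 + 2*W*(-9 + W) (J(W) = -4 + (W + W)*(W - 9) = -4 + (2*W)*(-9 + W) = -4 + 2*W*(-9 + W))
((-5486 - 3587) + J(74)) + 1/(-33031) = ((-5486 - 3587) + (-4 - 18*74 + 2*74²)) + 1/(-33031) = (-9073 + (-4 - 1332 + 2*5476)) - 1/33031 = (-9073 + (-4 - 1332 + 10952)) - 1/33031 = (-9073 + 9616) - 1/33031 = 543 - 1/33031 = 17935832/33031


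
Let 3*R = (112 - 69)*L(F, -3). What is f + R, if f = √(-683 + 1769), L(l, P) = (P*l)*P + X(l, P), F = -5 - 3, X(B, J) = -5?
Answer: -3311/3 + √1086 ≈ -1070.7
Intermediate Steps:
F = -8
L(l, P) = -5 + l*P² (L(l, P) = (P*l)*P - 5 = l*P² - 5 = -5 + l*P²)
f = √1086 ≈ 32.955
R = -3311/3 (R = ((112 - 69)*(-5 - 8*(-3)²))/3 = (43*(-5 - 8*9))/3 = (43*(-5 - 72))/3 = (43*(-77))/3 = (⅓)*(-3311) = -3311/3 ≈ -1103.7)
f + R = √1086 - 3311/3 = -3311/3 + √1086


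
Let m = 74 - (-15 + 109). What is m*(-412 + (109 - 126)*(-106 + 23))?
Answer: -19980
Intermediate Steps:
m = -20 (m = 74 - 1*94 = 74 - 94 = -20)
m*(-412 + (109 - 126)*(-106 + 23)) = -20*(-412 + (109 - 126)*(-106 + 23)) = -20*(-412 - 17*(-83)) = -20*(-412 + 1411) = -20*999 = -19980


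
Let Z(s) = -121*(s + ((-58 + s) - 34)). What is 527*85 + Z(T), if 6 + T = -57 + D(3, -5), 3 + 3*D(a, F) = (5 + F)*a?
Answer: 71415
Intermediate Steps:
D(a, F) = -1 + a*(5 + F)/3 (D(a, F) = -1 + ((5 + F)*a)/3 = -1 + (a*(5 + F))/3 = -1 + a*(5 + F)/3)
T = -64 (T = -6 + (-57 + (-1 + (5/3)*3 + (⅓)*(-5)*3)) = -6 + (-57 + (-1 + 5 - 5)) = -6 + (-57 - 1) = -6 - 58 = -64)
Z(s) = 11132 - 242*s (Z(s) = -121*(s + (-92 + s)) = -121*(-92 + 2*s) = 11132 - 242*s)
527*85 + Z(T) = 527*85 + (11132 - 242*(-64)) = 44795 + (11132 + 15488) = 44795 + 26620 = 71415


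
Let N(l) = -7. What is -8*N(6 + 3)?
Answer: 56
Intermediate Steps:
-8*N(6 + 3) = -8*(-7) = 56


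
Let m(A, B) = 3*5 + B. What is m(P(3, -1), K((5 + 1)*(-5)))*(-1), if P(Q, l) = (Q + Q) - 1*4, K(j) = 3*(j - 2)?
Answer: 81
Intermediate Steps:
K(j) = -6 + 3*j (K(j) = 3*(-2 + j) = -6 + 3*j)
P(Q, l) = -4 + 2*Q (P(Q, l) = 2*Q - 4 = -4 + 2*Q)
m(A, B) = 15 + B
m(P(3, -1), K((5 + 1)*(-5)))*(-1) = (15 + (-6 + 3*((5 + 1)*(-5))))*(-1) = (15 + (-6 + 3*(6*(-5))))*(-1) = (15 + (-6 + 3*(-30)))*(-1) = (15 + (-6 - 90))*(-1) = (15 - 96)*(-1) = -81*(-1) = 81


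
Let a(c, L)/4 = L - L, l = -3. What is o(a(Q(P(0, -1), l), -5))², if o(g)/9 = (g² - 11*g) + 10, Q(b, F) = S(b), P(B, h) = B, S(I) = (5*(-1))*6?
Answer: 8100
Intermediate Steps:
S(I) = -30 (S(I) = -5*6 = -30)
Q(b, F) = -30
a(c, L) = 0 (a(c, L) = 4*(L - L) = 4*0 = 0)
o(g) = 90 - 99*g + 9*g² (o(g) = 9*((g² - 11*g) + 10) = 9*(10 + g² - 11*g) = 90 - 99*g + 9*g²)
o(a(Q(P(0, -1), l), -5))² = (90 - 99*0 + 9*0²)² = (90 + 0 + 9*0)² = (90 + 0 + 0)² = 90² = 8100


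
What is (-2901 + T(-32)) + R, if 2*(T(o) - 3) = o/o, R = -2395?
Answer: -10585/2 ≈ -5292.5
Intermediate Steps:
T(o) = 7/2 (T(o) = 3 + (o/o)/2 = 3 + (½)*1 = 3 + ½ = 7/2)
(-2901 + T(-32)) + R = (-2901 + 7/2) - 2395 = -5795/2 - 2395 = -10585/2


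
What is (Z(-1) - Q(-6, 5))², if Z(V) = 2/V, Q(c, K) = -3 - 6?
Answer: 49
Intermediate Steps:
Q(c, K) = -9
(Z(-1) - Q(-6, 5))² = (2/(-1) - 1*(-9))² = (2*(-1) + 9)² = (-2 + 9)² = 7² = 49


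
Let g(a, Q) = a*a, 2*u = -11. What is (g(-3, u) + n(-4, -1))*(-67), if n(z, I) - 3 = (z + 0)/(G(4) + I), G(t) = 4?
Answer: -2144/3 ≈ -714.67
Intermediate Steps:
u = -11/2 (u = (½)*(-11) = -11/2 ≈ -5.5000)
g(a, Q) = a²
n(z, I) = 3 + z/(4 + I) (n(z, I) = 3 + (z + 0)/(4 + I) = 3 + z/(4 + I))
(g(-3, u) + n(-4, -1))*(-67) = ((-3)² + (12 - 4 + 3*(-1))/(4 - 1))*(-67) = (9 + (12 - 4 - 3)/3)*(-67) = (9 + (⅓)*5)*(-67) = (9 + 5/3)*(-67) = (32/3)*(-67) = -2144/3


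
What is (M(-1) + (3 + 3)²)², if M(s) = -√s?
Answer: (36 - I)² ≈ 1295.0 - 72.0*I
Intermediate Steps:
(M(-1) + (3 + 3)²)² = (-√(-1) + (3 + 3)²)² = (-I + 6²)² = (-I + 36)² = (36 - I)²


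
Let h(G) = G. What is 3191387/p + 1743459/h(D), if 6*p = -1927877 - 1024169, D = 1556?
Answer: 2558488189041/2296691788 ≈ 1114.0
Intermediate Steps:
p = -1476023/3 (p = (-1927877 - 1024169)/6 = (⅙)*(-2952046) = -1476023/3 ≈ -4.9201e+5)
3191387/p + 1743459/h(D) = 3191387/(-1476023/3) + 1743459/1556 = 3191387*(-3/1476023) + 1743459*(1/1556) = -9574161/1476023 + 1743459/1556 = 2558488189041/2296691788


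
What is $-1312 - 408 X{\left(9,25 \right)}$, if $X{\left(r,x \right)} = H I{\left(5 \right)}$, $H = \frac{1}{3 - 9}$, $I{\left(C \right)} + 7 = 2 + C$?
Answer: $-1312$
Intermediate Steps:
$I{\left(C \right)} = -5 + C$ ($I{\left(C \right)} = -7 + \left(2 + C\right) = -5 + C$)
$H = - \frac{1}{6}$ ($H = \frac{1}{-6} = - \frac{1}{6} \approx -0.16667$)
$X{\left(r,x \right)} = 0$ ($X{\left(r,x \right)} = - \frac{-5 + 5}{6} = \left(- \frac{1}{6}\right) 0 = 0$)
$-1312 - 408 X{\left(9,25 \right)} = -1312 - 0 = -1312 + 0 = -1312$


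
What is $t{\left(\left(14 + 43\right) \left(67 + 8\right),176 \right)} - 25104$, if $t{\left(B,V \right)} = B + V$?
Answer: $-20653$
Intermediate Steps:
$t{\left(\left(14 + 43\right) \left(67 + 8\right),176 \right)} - 25104 = \left(\left(14 + 43\right) \left(67 + 8\right) + 176\right) - 25104 = \left(57 \cdot 75 + 176\right) - 25104 = \left(4275 + 176\right) - 25104 = 4451 - 25104 = -20653$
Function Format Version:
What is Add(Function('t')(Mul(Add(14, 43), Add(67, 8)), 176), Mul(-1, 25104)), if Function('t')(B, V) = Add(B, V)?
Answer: -20653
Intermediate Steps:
Add(Function('t')(Mul(Add(14, 43), Add(67, 8)), 176), Mul(-1, 25104)) = Add(Add(Mul(Add(14, 43), Add(67, 8)), 176), Mul(-1, 25104)) = Add(Add(Mul(57, 75), 176), -25104) = Add(Add(4275, 176), -25104) = Add(4451, -25104) = -20653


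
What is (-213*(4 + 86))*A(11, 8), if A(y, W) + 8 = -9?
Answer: 325890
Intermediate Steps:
A(y, W) = -17 (A(y, W) = -8 - 9 = -17)
(-213*(4 + 86))*A(11, 8) = -213*(4 + 86)*(-17) = -213*90*(-17) = -19170*(-17) = 325890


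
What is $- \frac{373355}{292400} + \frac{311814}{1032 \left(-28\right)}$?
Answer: $- \frac{2470031}{204680} \approx -12.068$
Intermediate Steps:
$- \frac{373355}{292400} + \frac{311814}{1032 \left(-28\right)} = \left(-373355\right) \frac{1}{292400} + \frac{311814}{-28896} = - \frac{74671}{58480} + 311814 \left(- \frac{1}{28896}\right) = - \frac{74671}{58480} - \frac{51969}{4816} = - \frac{2470031}{204680}$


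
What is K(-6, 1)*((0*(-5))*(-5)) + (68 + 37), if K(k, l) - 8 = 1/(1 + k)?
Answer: 105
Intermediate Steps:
K(k, l) = 8 + 1/(1 + k)
K(-6, 1)*((0*(-5))*(-5)) + (68 + 37) = ((9 + 8*(-6))/(1 - 6))*((0*(-5))*(-5)) + (68 + 37) = ((9 - 48)/(-5))*(0*(-5)) + 105 = -⅕*(-39)*0 + 105 = (39/5)*0 + 105 = 0 + 105 = 105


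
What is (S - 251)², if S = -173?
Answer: 179776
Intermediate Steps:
(S - 251)² = (-173 - 251)² = (-424)² = 179776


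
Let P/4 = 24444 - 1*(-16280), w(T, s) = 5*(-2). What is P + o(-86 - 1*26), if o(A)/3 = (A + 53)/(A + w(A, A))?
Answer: 19873489/122 ≈ 1.6290e+5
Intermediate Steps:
w(T, s) = -10
P = 162896 (P = 4*(24444 - 1*(-16280)) = 4*(24444 + 16280) = 4*40724 = 162896)
o(A) = 3*(53 + A)/(-10 + A) (o(A) = 3*((A + 53)/(A - 10)) = 3*((53 + A)/(-10 + A)) = 3*(53 + A)/(-10 + A))
P + o(-86 - 1*26) = 162896 + 3*(53 + (-86 - 1*26))/(-10 + (-86 - 1*26)) = 162896 + 3*(53 + (-86 - 26))/(-10 + (-86 - 26)) = 162896 + 3*(53 - 112)/(-10 - 112) = 162896 + 3*(-59)/(-122) = 162896 + 3*(-1/122)*(-59) = 162896 + 177/122 = 19873489/122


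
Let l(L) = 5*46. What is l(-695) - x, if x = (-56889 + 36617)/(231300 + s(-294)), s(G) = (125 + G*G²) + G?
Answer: 5791621918/25181053 ≈ 230.00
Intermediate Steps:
l(L) = 230
s(G) = 125 + G + G³ (s(G) = (125 + G³) + G = 125 + G + G³)
x = 20272/25181053 (x = (-56889 + 36617)/(231300 + (125 - 294 + (-294)³)) = -20272/(231300 + (125 - 294 - 25412184)) = -20272/(231300 - 25412353) = -20272/(-25181053) = -20272*(-1/25181053) = 20272/25181053 ≈ 0.00080505)
l(-695) - x = 230 - 1*20272/25181053 = 230 - 20272/25181053 = 5791621918/25181053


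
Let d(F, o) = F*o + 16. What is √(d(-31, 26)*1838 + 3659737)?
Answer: √2207717 ≈ 1485.8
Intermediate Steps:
d(F, o) = 16 + F*o
√(d(-31, 26)*1838 + 3659737) = √((16 - 31*26)*1838 + 3659737) = √((16 - 806)*1838 + 3659737) = √(-790*1838 + 3659737) = √(-1452020 + 3659737) = √2207717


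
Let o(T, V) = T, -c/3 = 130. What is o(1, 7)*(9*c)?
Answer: -3510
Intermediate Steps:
c = -390 (c = -3*130 = -390)
o(1, 7)*(9*c) = 1*(9*(-390)) = 1*(-3510) = -3510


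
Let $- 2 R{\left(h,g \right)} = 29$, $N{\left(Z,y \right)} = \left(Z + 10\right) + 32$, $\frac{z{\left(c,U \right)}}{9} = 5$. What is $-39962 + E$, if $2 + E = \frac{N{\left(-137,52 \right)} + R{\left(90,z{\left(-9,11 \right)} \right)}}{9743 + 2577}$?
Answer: $- \frac{984713179}{24640} \approx -39964.0$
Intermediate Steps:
$z{\left(c,U \right)} = 45$ ($z{\left(c,U \right)} = 9 \cdot 5 = 45$)
$N{\left(Z,y \right)} = 42 + Z$ ($N{\left(Z,y \right)} = \left(10 + Z\right) + 32 = 42 + Z$)
$R{\left(h,g \right)} = - \frac{29}{2}$ ($R{\left(h,g \right)} = \left(- \frac{1}{2}\right) 29 = - \frac{29}{2}$)
$E = - \frac{49499}{24640}$ ($E = -2 + \frac{\left(42 - 137\right) - \frac{29}{2}}{9743 + 2577} = -2 + \frac{-95 - \frac{29}{2}}{12320} = -2 - \frac{219}{24640} = - \frac{49499}{24640} \approx -2.0089$)
$-39962 + E = -39962 - \frac{49499}{24640} = - \frac{984713179}{24640}$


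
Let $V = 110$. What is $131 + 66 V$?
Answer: $7391$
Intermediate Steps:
$131 + 66 V = 131 + 66 \cdot 110 = 131 + 7260 = 7391$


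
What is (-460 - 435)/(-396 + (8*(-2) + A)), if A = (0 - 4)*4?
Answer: 895/428 ≈ 2.0911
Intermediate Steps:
A = -16 (A = -4*4 = -16)
(-460 - 435)/(-396 + (8*(-2) + A)) = (-460 - 435)/(-396 + (8*(-2) - 16)) = -895/(-396 + (-16 - 16)) = -895/(-396 - 32) = -895/(-428) = -895*(-1/428) = 895/428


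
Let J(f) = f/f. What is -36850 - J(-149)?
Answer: -36851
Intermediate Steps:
J(f) = 1
-36850 - J(-149) = -36850 - 1*1 = -36850 - 1 = -36851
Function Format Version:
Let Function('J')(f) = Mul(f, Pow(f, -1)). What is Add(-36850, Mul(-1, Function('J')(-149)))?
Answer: -36851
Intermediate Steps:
Function('J')(f) = 1
Add(-36850, Mul(-1, Function('J')(-149))) = Add(-36850, Mul(-1, 1)) = Add(-36850, -1) = -36851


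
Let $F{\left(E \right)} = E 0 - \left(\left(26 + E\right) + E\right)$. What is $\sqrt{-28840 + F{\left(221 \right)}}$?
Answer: $2 i \sqrt{7327} \approx 171.2 i$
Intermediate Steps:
$F{\left(E \right)} = -26 - 2 E$ ($F{\left(E \right)} = 0 - \left(26 + 2 E\right) = -26 - 2 E$)
$\sqrt{-28840 + F{\left(221 \right)}} = \sqrt{-28840 - 468} = \sqrt{-29308} = 2 i \sqrt{7327}$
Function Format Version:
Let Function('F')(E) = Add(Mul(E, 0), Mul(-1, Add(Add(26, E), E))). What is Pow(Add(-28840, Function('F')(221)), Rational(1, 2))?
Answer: Mul(2, I, Pow(7327, Rational(1, 2))) ≈ Mul(171.20, I)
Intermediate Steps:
Function('F')(E) = Add(-26, Mul(-2, E)) (Function('F')(E) = Add(0, Mul(-1, Add(26, Mul(2, E)))) = Add(0, Add(-26, Mul(-2, E))) = Add(-26, Mul(-2, E)))
Pow(Add(-28840, Function('F')(221)), Rational(1, 2)) = Pow(Add(-28840, Add(-26, Mul(-2, 221))), Rational(1, 2)) = Pow(Add(-28840, Add(-26, -442)), Rational(1, 2)) = Pow(Add(-28840, -468), Rational(1, 2)) = Pow(-29308, Rational(1, 2)) = Mul(2, I, Pow(7327, Rational(1, 2)))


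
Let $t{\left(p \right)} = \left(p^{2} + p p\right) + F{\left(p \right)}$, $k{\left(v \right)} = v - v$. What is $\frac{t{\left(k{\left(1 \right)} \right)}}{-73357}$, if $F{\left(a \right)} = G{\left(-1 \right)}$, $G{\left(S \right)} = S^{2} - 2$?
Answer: $\frac{1}{73357} \approx 1.3632 \cdot 10^{-5}$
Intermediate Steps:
$G{\left(S \right)} = -2 + S^{2}$ ($G{\left(S \right)} = S^{2} - 2 = -2 + S^{2}$)
$F{\left(a \right)} = -1$ ($F{\left(a \right)} = -2 + \left(-1\right)^{2} = -2 + 1 = -1$)
$k{\left(v \right)} = 0$
$t{\left(p \right)} = -1 + 2 p^{2}$ ($t{\left(p \right)} = \left(p^{2} + p p\right) - 1 = \left(p^{2} + p^{2}\right) - 1 = 2 p^{2} - 1 = -1 + 2 p^{2}$)
$\frac{t{\left(k{\left(1 \right)} \right)}}{-73357} = \frac{-1 + 2 \cdot 0^{2}}{-73357} = \left(-1 + 2 \cdot 0\right) \left(- \frac{1}{73357}\right) = \left(-1 + 0\right) \left(- \frac{1}{73357}\right) = \left(-1\right) \left(- \frac{1}{73357}\right) = \frac{1}{73357}$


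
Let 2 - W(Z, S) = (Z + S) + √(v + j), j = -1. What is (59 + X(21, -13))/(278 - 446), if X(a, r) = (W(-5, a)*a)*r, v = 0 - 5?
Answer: -3881/168 - 13*I*√6/8 ≈ -23.101 - 3.9804*I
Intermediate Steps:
v = -5
W(Z, S) = 2 - S - Z - I*√6 (W(Z, S) = 2 - ((Z + S) + √(-5 - 1)) = 2 - ((S + Z) + √(-6)) = 2 - ((S + Z) + I*√6) = 2 - (S + Z + I*√6) = 2 + (-S - Z - I*√6) = 2 - S - Z - I*√6)
X(a, r) = a*r*(7 - a - I*√6) (X(a, r) = ((2 - a - 1*(-5) - I*√6)*a)*r = ((2 - a + 5 - I*√6)*a)*r = ((7 - a - I*√6)*a)*r = (a*(7 - a - I*√6))*r = a*r*(7 - a - I*√6))
(59 + X(21, -13))/(278 - 446) = (59 + 21*(-13)*(7 - 1*21 - I*√6))/(278 - 446) = (59 + 21*(-13)*(7 - 21 - I*√6))/(-168) = (59 + 21*(-13)*(-14 - I*√6))*(-1/168) = (59 + (3822 + 273*I*√6))*(-1/168) = (3881 + 273*I*√6)*(-1/168) = -3881/168 - 13*I*√6/8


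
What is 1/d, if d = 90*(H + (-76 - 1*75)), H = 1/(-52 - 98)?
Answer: -5/67953 ≈ -7.3580e-5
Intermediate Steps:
H = -1/150 (H = 1/(-150) = -1/150 ≈ -0.0066667)
d = -67953/5 (d = 90*(-1/150 + (-76 - 1*75)) = 90*(-1/150 + (-76 - 75)) = 90*(-1/150 - 151) = 90*(-22651/150) = -67953/5 ≈ -13591.)
1/d = 1/(-67953/5) = -5/67953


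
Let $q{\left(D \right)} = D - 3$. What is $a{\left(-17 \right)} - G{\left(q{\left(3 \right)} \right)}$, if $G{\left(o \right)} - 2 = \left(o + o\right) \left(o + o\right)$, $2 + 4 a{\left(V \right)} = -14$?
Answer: $-6$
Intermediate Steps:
$q{\left(D \right)} = -3 + D$
$a{\left(V \right)} = -4$ ($a{\left(V \right)} = - \frac{1}{2} + \frac{1}{4} \left(-14\right) = - \frac{1}{2} - \frac{7}{2} = -4$)
$G{\left(o \right)} = 2 + 4 o^{2}$ ($G{\left(o \right)} = 2 + \left(o + o\right) \left(o + o\right) = 2 + 2 o 2 o = 2 + 4 o^{2}$)
$a{\left(-17 \right)} - G{\left(q{\left(3 \right)} \right)} = -4 - \left(2 + 4 \left(-3 + 3\right)^{2}\right) = -4 - \left(2 + 4 \cdot 0^{2}\right) = -4 - \left(2 + 4 \cdot 0\right) = -4 - \left(2 + 0\right) = -4 - 2 = -6$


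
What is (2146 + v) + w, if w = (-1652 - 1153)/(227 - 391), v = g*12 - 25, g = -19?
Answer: 313257/164 ≈ 1910.1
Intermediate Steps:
v = -253 (v = -19*12 - 25 = -228 - 25 = -253)
w = 2805/164 (w = -2805/(-164) = -2805*(-1/164) = 2805/164 ≈ 17.104)
(2146 + v) + w = (2146 - 253) + 2805/164 = 1893 + 2805/164 = 313257/164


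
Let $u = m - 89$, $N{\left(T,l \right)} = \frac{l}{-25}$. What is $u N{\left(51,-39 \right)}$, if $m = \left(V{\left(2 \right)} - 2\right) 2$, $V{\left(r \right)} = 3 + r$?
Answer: $- \frac{3237}{25} \approx -129.48$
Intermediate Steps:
$N{\left(T,l \right)} = - \frac{l}{25}$ ($N{\left(T,l \right)} = l \left(- \frac{1}{25}\right) = - \frac{l}{25}$)
$m = 6$ ($m = \left(\left(3 + 2\right) - 2\right) 2 = \left(5 - 2\right) 2 = 3 \cdot 2 = 6$)
$u = -83$ ($u = 6 - 89 = -83$)
$u N{\left(51,-39 \right)} = - 83 \left(\left(- \frac{1}{25}\right) \left(-39\right)\right) = \left(-83\right) \frac{39}{25} = - \frac{3237}{25}$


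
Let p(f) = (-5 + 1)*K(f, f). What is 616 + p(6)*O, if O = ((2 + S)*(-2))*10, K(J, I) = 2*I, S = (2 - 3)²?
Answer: 3496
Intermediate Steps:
S = 1 (S = (-1)² = 1)
O = -60 (O = ((2 + 1)*(-2))*10 = (3*(-2))*10 = -6*10 = -60)
p(f) = -8*f (p(f) = (-5 + 1)*(2*f) = -8*f)
616 + p(6)*O = 616 - 8*6*(-60) = 616 - 48*(-60) = 616 + 2880 = 3496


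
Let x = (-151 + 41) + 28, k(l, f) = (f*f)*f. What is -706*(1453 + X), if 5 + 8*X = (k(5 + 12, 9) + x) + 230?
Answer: -1102772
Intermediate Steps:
k(l, f) = f**3 (k(l, f) = f**2*f = f**3)
x = -82 (x = -110 + 28 = -82)
X = 109 (X = -5/8 + ((9**3 - 82) + 230)/8 = -5/8 + ((729 - 82) + 230)/8 = -5/8 + (647 + 230)/8 = -5/8 + (1/8)*877 = -5/8 + 877/8 = 109)
-706*(1453 + X) = -706*(1453 + 109) = -706*1562 = -1102772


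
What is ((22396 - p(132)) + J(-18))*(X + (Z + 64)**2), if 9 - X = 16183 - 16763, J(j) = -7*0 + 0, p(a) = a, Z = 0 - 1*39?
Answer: 27028496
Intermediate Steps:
Z = -39 (Z = 0 - 39 = -39)
J(j) = 0 (J(j) = 0 + 0 = 0)
X = 589 (X = 9 - (16183 - 16763) = 9 - 1*(-580) = 9 + 580 = 589)
((22396 - p(132)) + J(-18))*(X + (Z + 64)**2) = ((22396 - 1*132) + 0)*(589 + (-39 + 64)**2) = ((22396 - 132) + 0)*(589 + 25**2) = (22264 + 0)*(589 + 625) = 22264*1214 = 27028496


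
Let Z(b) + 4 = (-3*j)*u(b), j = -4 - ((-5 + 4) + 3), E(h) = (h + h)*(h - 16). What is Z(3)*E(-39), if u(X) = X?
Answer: 214500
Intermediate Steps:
E(h) = 2*h*(-16 + h) (E(h) = (2*h)*(-16 + h) = 2*h*(-16 + h))
j = -6 (j = -4 - (-1 + 3) = -4 - 1*2 = -4 - 2 = -6)
Z(b) = -4 + 18*b (Z(b) = -4 + (-3*(-6))*b = -4 + 18*b)
Z(3)*E(-39) = (-4 + 18*3)*(2*(-39)*(-16 - 39)) = (-4 + 54)*(2*(-39)*(-55)) = 50*4290 = 214500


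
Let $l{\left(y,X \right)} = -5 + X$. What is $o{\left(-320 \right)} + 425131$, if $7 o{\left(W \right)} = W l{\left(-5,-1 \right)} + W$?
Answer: $\frac{2977517}{7} \approx 4.2536 \cdot 10^{5}$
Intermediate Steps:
$o{\left(W \right)} = - \frac{5 W}{7}$ ($o{\left(W \right)} = \frac{W \left(-5 - 1\right) + W}{7} = \frac{W \left(-6\right) + W}{7} = \frac{- 6 W + W}{7} = \frac{\left(-5\right) W}{7} = - \frac{5 W}{7}$)
$o{\left(-320 \right)} + 425131 = \left(- \frac{5}{7}\right) \left(-320\right) + 425131 = \frac{1600}{7} + 425131 = \frac{2977517}{7}$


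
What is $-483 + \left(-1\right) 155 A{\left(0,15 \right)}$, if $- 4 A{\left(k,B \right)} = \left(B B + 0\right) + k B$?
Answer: $\frac{32943}{4} \approx 8235.8$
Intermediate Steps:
$A{\left(k,B \right)} = - \frac{B^{2}}{4} - \frac{B k}{4}$ ($A{\left(k,B \right)} = - \frac{\left(B B + 0\right) + k B}{4} = - \frac{\left(B^{2} + 0\right) + B k}{4} = - \frac{B^{2} + B k}{4} = - \frac{B^{2}}{4} - \frac{B k}{4}$)
$-483 + \left(-1\right) 155 A{\left(0,15 \right)} = -483 + \left(-1\right) 155 \left(\left(- \frac{1}{4}\right) 15 \left(15 + 0\right)\right) = -483 - 155 \left(\left(- \frac{1}{4}\right) 15 \cdot 15\right) = -483 - - \frac{34875}{4} = -483 + \frac{34875}{4} = \frac{32943}{4}$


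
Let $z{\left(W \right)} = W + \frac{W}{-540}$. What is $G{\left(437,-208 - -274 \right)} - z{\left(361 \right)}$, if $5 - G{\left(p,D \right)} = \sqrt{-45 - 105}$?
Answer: $- \frac{191879}{540} - 5 i \sqrt{6} \approx -355.33 - 12.247 i$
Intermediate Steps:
$G{\left(p,D \right)} = 5 - 5 i \sqrt{6}$ ($G{\left(p,D \right)} = 5 - \sqrt{-45 - 105} = 5 - \sqrt{-150} = 5 - 5 i \sqrt{6}$)
$z{\left(W \right)} = \frac{539 W}{540}$ ($z{\left(W \right)} = W + W \left(- \frac{1}{540}\right) = W - \frac{W}{540} = \frac{539 W}{540}$)
$G{\left(437,-208 - -274 \right)} - z{\left(361 \right)} = \left(5 - 5 i \sqrt{6}\right) - \frac{539}{540} \cdot 361 = \left(5 - 5 i \sqrt{6}\right) - \frac{194579}{540} = - \frac{191879}{540} - 5 i \sqrt{6}$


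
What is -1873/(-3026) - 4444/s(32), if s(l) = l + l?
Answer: -1665959/24208 ≈ -68.818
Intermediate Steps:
s(l) = 2*l
-1873/(-3026) - 4444/s(32) = -1873/(-3026) - 4444/(2*32) = -1873*(-1/3026) - 4444/64 = 1873/3026 - 4444*1/64 = 1873/3026 - 1111/16 = -1665959/24208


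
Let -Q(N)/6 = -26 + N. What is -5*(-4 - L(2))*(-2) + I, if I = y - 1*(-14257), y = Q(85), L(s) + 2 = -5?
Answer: 13933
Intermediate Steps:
Q(N) = 156 - 6*N (Q(N) = -6*(-26 + N) = 156 - 6*N)
L(s) = -7 (L(s) = -2 - 5 = -7)
y = -354 (y = 156 - 6*85 = 156 - 510 = -354)
I = 13903 (I = -354 - 1*(-14257) = -354 + 14257 = 13903)
-5*(-4 - L(2))*(-2) + I = -5*(-4 - 1*(-7))*(-2) + 13903 = -5*(-4 + 7)*(-2) + 13903 = -5*3*(-2) + 13903 = -15*(-2) + 13903 = 30 + 13903 = 13933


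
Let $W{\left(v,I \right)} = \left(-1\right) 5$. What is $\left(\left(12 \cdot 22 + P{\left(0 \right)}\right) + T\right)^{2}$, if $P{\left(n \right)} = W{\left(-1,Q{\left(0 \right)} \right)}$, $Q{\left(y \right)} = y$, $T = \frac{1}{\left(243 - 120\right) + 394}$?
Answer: $\frac{17930281216}{267289} \approx 67082.0$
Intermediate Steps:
$T = \frac{1}{517}$ ($T = \frac{1}{\left(243 - 120\right) + 394} = \frac{1}{123 + 394} = \frac{1}{517} \approx 0.0019342$)
$W{\left(v,I \right)} = -5$
$P{\left(n \right)} = -5$
$\left(\left(12 \cdot 22 + P{\left(0 \right)}\right) + T\right)^{2} = \left(\left(12 \cdot 22 - 5\right) + \frac{1}{517}\right)^{2} = \left(\left(264 - 5\right) + \frac{1}{517}\right)^{2} = \left(259 + \frac{1}{517}\right)^{2} = \left(\frac{133904}{517}\right)^{2} = \frac{17930281216}{267289}$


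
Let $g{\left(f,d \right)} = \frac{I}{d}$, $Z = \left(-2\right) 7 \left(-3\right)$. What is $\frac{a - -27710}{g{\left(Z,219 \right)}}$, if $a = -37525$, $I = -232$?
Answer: $\frac{2149485}{232} \approx 9265.0$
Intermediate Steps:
$Z = 42$ ($Z = \left(-14\right) \left(-3\right) = 42$)
$g{\left(f,d \right)} = - \frac{232}{d}$
$\frac{a - -27710}{g{\left(Z,219 \right)}} = \frac{-37525 - -27710}{\left(-232\right) \frac{1}{219}} = \frac{-37525 + 27710}{\left(-232\right) \frac{1}{219}} = - \frac{9815}{- \frac{232}{219}} = \left(-9815\right) \left(- \frac{219}{232}\right) = \frac{2149485}{232}$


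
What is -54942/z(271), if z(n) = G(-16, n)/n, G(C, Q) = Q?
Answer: -54942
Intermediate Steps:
z(n) = 1 (z(n) = n/n = 1)
-54942/z(271) = -54942/1 = -54942*1 = -54942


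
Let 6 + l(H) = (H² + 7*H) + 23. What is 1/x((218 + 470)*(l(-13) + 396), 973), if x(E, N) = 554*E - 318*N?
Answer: 1/186836218 ≈ 5.3523e-9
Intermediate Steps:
l(H) = 17 + H² + 7*H (l(H) = -6 + ((H² + 7*H) + 23) = -6 + (23 + H² + 7*H) = 17 + H² + 7*H)
x(E, N) = -318*N + 554*E
1/x((218 + 470)*(l(-13) + 396), 973) = 1/(-318*973 + 554*((218 + 470)*((17 + (-13)² + 7*(-13)) + 396))) = 1/(-309414 + 554*(688*((17 + 169 - 91) + 396))) = 1/(-309414 + 554*(688*(95 + 396))) = 1/(-309414 + 554*(688*491)) = 1/(-309414 + 554*337808) = 1/(-309414 + 187145632) = 1/186836218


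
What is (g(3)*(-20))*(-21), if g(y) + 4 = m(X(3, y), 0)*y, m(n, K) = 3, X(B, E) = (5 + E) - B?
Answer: 2100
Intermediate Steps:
X(B, E) = 5 + E - B
g(y) = -4 + 3*y
(g(3)*(-20))*(-21) = ((-4 + 3*3)*(-20))*(-21) = ((-4 + 9)*(-20))*(-21) = (5*(-20))*(-21) = -100*(-21) = 2100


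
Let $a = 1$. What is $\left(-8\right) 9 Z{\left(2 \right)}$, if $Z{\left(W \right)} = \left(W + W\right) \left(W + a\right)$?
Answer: $-864$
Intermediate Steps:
$Z{\left(W \right)} = 2 W \left(1 + W\right)$ ($Z{\left(W \right)} = \left(W + W\right) \left(W + 1\right) = 2 W \left(1 + W\right)$)
$\left(-8\right) 9 Z{\left(2 \right)} = \left(-8\right) 9 \cdot 2 \cdot 2 \left(1 + 2\right) = - 72 \cdot 2 \cdot 2 \cdot 3 = \left(-72\right) 12 = -864$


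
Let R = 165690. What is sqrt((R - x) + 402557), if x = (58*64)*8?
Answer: 3*sqrt(59839) ≈ 733.86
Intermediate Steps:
x = 29696 (x = 3712*8 = 29696)
sqrt((R - x) + 402557) = sqrt((165690 - 1*29696) + 402557) = sqrt((165690 - 29696) + 402557) = sqrt(135994 + 402557) = sqrt(538551) = 3*sqrt(59839)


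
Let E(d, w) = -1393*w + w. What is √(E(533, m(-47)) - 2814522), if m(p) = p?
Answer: I*√2749098 ≈ 1658.0*I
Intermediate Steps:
E(d, w) = -1392*w
√(E(533, m(-47)) - 2814522) = √(-1392*(-47) - 2814522) = √(65424 - 2814522) = √(-2749098) = I*√2749098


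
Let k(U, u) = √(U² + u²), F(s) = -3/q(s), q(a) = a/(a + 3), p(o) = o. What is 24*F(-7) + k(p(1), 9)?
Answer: -288/7 + √82 ≈ -32.087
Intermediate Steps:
q(a) = a/(3 + a)
F(s) = -3*(3 + s)/s
24*F(-7) + k(p(1), 9) = 24*(-3 - 9/(-7)) + √(1² + 9²) = 24*(-3 - 9*(-⅐)) + √(1 + 81) = 24*(-3 + 9/7) + √82 = 24*(-12/7) + √82 = -288/7 + √82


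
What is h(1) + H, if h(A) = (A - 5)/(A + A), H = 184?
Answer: 182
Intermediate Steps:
h(A) = (-5 + A)/(2*A) (h(A) = (-5 + A)/((2*A)) = (-5 + A)*(1/(2*A)) = (-5 + A)/(2*A))
h(1) + H = (1/2)*(-5 + 1)/1 + 184 = (1/2)*1*(-4) + 184 = -2 + 184 = 182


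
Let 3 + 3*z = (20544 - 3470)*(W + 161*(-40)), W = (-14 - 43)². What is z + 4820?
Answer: -54468677/3 ≈ -1.8156e+7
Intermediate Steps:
W = 3249 (W = (-57)² = 3249)
z = -54483137/3 (z = -1 + ((20544 - 3470)*(3249 + 161*(-40)))/3 = -1 + (17074*(3249 - 6440))/3 = -1 + (17074*(-3191))/3 = -1 + (⅓)*(-54483134) = -1 - 54483134/3 = -54483137/3 ≈ -1.8161e+7)
z + 4820 = -54483137/3 + 4820 = -54468677/3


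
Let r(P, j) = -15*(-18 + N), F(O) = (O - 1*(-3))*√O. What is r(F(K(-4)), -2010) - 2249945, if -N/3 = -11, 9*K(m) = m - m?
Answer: -2250170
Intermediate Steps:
K(m) = 0 (K(m) = (m - m)/9 = (⅑)*0 = 0)
N = 33 (N = -3*(-11) = 33)
F(O) = √O*(3 + O) (F(O) = (O + 3)*√O = (3 + O)*√O = √O*(3 + O))
r(P, j) = -225 (r(P, j) = -15*(-18 + 33) = -15*15 = -225)
r(F(K(-4)), -2010) - 2249945 = -225 - 2249945 = -2250170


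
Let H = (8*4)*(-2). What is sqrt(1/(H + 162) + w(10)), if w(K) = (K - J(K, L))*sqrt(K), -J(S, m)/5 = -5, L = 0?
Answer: sqrt(2 - 2940*sqrt(10))/14 ≈ 6.8865*I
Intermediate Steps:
H = -64 (H = 32*(-2) = -64)
J(S, m) = 25 (J(S, m) = -5*(-5) = 25)
w(K) = sqrt(K)*(-25 + K) (w(K) = (K - 1*25)*sqrt(K) = (K - 25)*sqrt(K) = (-25 + K)*sqrt(K) = sqrt(K)*(-25 + K))
sqrt(1/(H + 162) + w(10)) = sqrt(1/(-64 + 162) + sqrt(10)*(-25 + 10)) = sqrt(1/98 + sqrt(10)*(-15)) = sqrt(1/98 - 15*sqrt(10))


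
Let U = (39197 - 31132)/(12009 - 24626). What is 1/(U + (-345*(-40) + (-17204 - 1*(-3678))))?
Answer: 12617/3448993 ≈ 0.0036582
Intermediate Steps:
U = -8065/12617 (U = 8065/(-12617) = 8065*(-1/12617) = -8065/12617 ≈ -0.63922)
1/(U + (-345*(-40) + (-17204 - 1*(-3678)))) = 1/(-8065/12617 + (-345*(-40) + (-17204 - 1*(-3678)))) = 1/(-8065/12617 + (13800 + (-17204 + 3678))) = 1/(-8065/12617 + (13800 - 13526)) = 1/(-8065/12617 + 274) = 1/(3448993/12617) = 12617/3448993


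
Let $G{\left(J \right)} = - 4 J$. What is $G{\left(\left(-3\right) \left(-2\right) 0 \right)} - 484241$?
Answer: $-484241$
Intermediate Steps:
$G{\left(\left(-3\right) \left(-2\right) 0 \right)} - 484241 = - 4 \left(-3\right) \left(-2\right) 0 - 484241 = - 4 \cdot 6 \cdot 0 - 484241 = \left(-4\right) 0 - 484241 = 0 - 484241 = -484241$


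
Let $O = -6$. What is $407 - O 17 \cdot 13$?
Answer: $1733$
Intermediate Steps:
$407 - O 17 \cdot 13 = 407 - \left(-6\right) 17 \cdot 13 = 407 - \left(-102\right) 13 = 407 - -1326 = 407 + 1326 = 1733$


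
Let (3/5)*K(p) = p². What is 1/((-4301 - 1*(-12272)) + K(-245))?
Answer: 3/324038 ≈ 9.2582e-6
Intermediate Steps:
K(p) = 5*p²/3
1/((-4301 - 1*(-12272)) + K(-245)) = 1/((-4301 - 1*(-12272)) + (5/3)*(-245)²) = 1/((-4301 + 12272) + (5/3)*60025) = 1/(7971 + 300125/3) = 1/(324038/3) = 3/324038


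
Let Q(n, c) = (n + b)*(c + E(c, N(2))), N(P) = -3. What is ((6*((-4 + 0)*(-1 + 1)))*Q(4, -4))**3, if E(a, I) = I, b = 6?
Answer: 0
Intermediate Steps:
Q(n, c) = (-3 + c)*(6 + n) (Q(n, c) = (n + 6)*(c - 3) = (6 + n)*(-3 + c) = (-3 + c)*(6 + n))
((6*((-4 + 0)*(-1 + 1)))*Q(4, -4))**3 = ((6*((-4 + 0)*(-1 + 1)))*(-18 - 3*4 + 6*(-4) - 4*4))**3 = ((6*(-4*0))*(-18 - 12 - 24 - 16))**3 = ((6*0)*(-70))**3 = (0*(-70))**3 = 0**3 = 0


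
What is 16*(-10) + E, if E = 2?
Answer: -158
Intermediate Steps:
16*(-10) + E = 16*(-10) + 2 = -160 + 2 = -158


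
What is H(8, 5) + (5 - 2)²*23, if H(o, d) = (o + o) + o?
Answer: 231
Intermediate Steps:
H(o, d) = 3*o (H(o, d) = 2*o + o = 3*o)
H(8, 5) + (5 - 2)²*23 = 3*8 + (5 - 2)²*23 = 24 + 3²*23 = 24 + 9*23 = 24 + 207 = 231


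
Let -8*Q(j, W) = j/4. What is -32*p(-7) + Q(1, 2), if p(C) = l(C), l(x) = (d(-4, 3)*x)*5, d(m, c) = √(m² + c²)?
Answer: 179199/32 ≈ 5600.0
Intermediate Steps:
d(m, c) = √(c² + m²)
Q(j, W) = -j/32 (Q(j, W) = -j/(8*4) = -j/32)
l(x) = 25*x (l(x) = (√(3² + (-4)²)*x)*5 = (√(9 + 16)*x)*5 = (√25*x)*5 = (5*x)*5 = 25*x)
p(C) = 25*C
-32*p(-7) + Q(1, 2) = -800*(-7) - 1/32*1 = -32*(-175) - 1/32 = 5600 - 1/32 = 179199/32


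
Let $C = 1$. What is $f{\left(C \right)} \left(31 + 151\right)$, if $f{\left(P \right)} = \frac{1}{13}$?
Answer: $14$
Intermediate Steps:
$f{\left(P \right)} = \frac{1}{13}$
$f{\left(C \right)} \left(31 + 151\right) = \frac{31 + 151}{13} = \frac{1}{13} \cdot 182 = 14$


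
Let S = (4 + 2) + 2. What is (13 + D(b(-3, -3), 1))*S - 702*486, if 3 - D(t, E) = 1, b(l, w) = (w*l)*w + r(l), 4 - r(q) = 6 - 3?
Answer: -341052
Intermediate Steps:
r(q) = 1 (r(q) = 4 - (6 - 3) = 4 - 1*3 = 4 - 3 = 1)
b(l, w) = 1 + l*w**2 (b(l, w) = (w*l)*w + 1 = (l*w)*w + 1 = l*w**2 + 1 = 1 + l*w**2)
D(t, E) = 2 (D(t, E) = 3 - 1*1 = 3 - 1 = 2)
S = 8 (S = 6 + 2 = 8)
(13 + D(b(-3, -3), 1))*S - 702*486 = (13 + 2)*8 - 702*486 = 15*8 - 341172 = 120 - 341172 = -341052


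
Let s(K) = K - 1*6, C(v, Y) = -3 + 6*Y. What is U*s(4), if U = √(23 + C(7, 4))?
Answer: -4*√11 ≈ -13.266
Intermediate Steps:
s(K) = -6 + K (s(K) = K - 6 = -6 + K)
U = 2*√11 (U = √(23 + (-3 + 6*4)) = √(23 + (-3 + 24)) = √(23 + 21) = √44 = 2*√11 ≈ 6.6332)
U*s(4) = (2*√11)*(-6 + 4) = (2*√11)*(-2) = -4*√11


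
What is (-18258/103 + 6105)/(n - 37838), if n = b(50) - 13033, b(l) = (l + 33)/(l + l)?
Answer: -61055700/523962751 ≈ -0.11653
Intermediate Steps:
b(l) = (33 + l)/(2*l) (b(l) = (33 + l)/((2*l)) = (33 + l)*(1/(2*l)) = (33 + l)/(2*l))
n = -1303217/100 (n = (½)*(33 + 50)/50 - 13033 = (½)*(1/50)*83 - 13033 = 83/100 - 13033 = -1303217/100 ≈ -13032.)
(-18258/103 + 6105)/(n - 37838) = (-18258/103 + 6105)/(-1303217/100 - 37838) = (-18258/103 + 6105)/(-5087017/100) = (-179*102/103 + 6105)*(-100/5087017) = (-18258/103 + 6105)*(-100/5087017) = (610557/103)*(-100/5087017) = -61055700/523962751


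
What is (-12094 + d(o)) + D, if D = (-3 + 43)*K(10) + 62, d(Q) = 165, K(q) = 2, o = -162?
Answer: -11787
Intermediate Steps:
D = 142 (D = (-3 + 43)*2 + 62 = 40*2 + 62 = 80 + 62 = 142)
(-12094 + d(o)) + D = (-12094 + 165) + 142 = -11929 + 142 = -11787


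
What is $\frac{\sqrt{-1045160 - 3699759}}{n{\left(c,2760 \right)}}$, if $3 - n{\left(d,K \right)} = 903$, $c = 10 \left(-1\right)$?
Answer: $- \frac{i \sqrt{4744919}}{900} \approx - 2.4203 i$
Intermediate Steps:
$c = -10$
$n{\left(d,K \right)} = -900$ ($n{\left(d,K \right)} = 3 - 903 = -900$)
$\frac{\sqrt{-1045160 - 3699759}}{n{\left(c,2760 \right)}} = \frac{\sqrt{-1045160 - 3699759}}{-900} = \sqrt{-4744919} \left(- \frac{1}{900}\right) = i \sqrt{4744919} \left(- \frac{1}{900}\right) = - \frac{i \sqrt{4744919}}{900}$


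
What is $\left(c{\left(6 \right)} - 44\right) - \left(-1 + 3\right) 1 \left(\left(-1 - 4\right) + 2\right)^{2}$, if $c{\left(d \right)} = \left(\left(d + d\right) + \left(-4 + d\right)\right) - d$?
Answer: $648$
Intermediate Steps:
$c{\left(d \right)} = -4 + 2 d$ ($c{\left(d \right)} = \left(2 d + \left(-4 + d\right)\right) - d = \left(-4 + 3 d\right) - d = -4 + 2 d$)
$\left(c{\left(6 \right)} - 44\right) - \left(-1 + 3\right) 1 \left(\left(-1 - 4\right) + 2\right)^{2} = \left(\left(-4 + 2 \cdot 6\right) - 44\right) - \left(-1 + 3\right) 1 \left(\left(-1 - 4\right) + 2\right)^{2} = \left(\left(-4 + 12\right) - 44\right) - 2 \cdot 1 \left(-5 + 2\right)^{2} = \left(8 - 44\right) \left(-1\right) 2 \left(-3\right)^{2} = - 36 \left(\left(-2\right) 9\right) = \left(-36\right) \left(-18\right) = 648$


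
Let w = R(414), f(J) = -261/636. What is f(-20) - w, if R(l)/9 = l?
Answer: -789999/212 ≈ -3726.4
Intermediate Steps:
R(l) = 9*l
f(J) = -87/212 (f(J) = -261*1/636 = -87/212)
w = 3726 (w = 9*414 = 3726)
f(-20) - w = -87/212 - 1*3726 = -87/212 - 3726 = -789999/212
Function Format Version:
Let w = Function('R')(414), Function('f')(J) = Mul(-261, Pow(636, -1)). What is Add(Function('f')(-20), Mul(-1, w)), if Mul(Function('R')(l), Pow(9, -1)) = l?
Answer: Rational(-789999, 212) ≈ -3726.4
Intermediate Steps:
Function('R')(l) = Mul(9, l)
Function('f')(J) = Rational(-87, 212) (Function('f')(J) = Mul(-261, Rational(1, 636)) = Rational(-87, 212))
w = 3726 (w = Mul(9, 414) = 3726)
Add(Function('f')(-20), Mul(-1, w)) = Add(Rational(-87, 212), Mul(-1, 3726)) = Add(Rational(-87, 212), -3726) = Rational(-789999, 212)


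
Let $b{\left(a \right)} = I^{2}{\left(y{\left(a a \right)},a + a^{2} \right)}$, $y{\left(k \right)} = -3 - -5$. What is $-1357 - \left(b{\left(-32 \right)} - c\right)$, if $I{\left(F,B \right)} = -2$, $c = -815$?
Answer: $-2176$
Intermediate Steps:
$y{\left(k \right)} = 2$ ($y{\left(k \right)} = -3 + 5 = 2$)
$b{\left(a \right)} = 4$ ($b{\left(a \right)} = \left(-2\right)^{2} = 4$)
$-1357 - \left(b{\left(-32 \right)} - c\right) = -1357 - \left(4 - -815\right) = -1357 - \left(4 + 815\right) = -1357 - 819 = -2176$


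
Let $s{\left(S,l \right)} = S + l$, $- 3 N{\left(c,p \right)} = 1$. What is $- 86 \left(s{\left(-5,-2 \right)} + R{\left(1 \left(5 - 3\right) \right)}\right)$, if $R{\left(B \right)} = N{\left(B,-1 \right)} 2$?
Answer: $\frac{1978}{3} \approx 659.33$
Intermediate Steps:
$N{\left(c,p \right)} = - \frac{1}{3}$ ($N{\left(c,p \right)} = \left(- \frac{1}{3}\right) 1 = - \frac{1}{3}$)
$R{\left(B \right)} = - \frac{2}{3}$ ($R{\left(B \right)} = \left(- \frac{1}{3}\right) 2 = - \frac{2}{3}$)
$- 86 \left(s{\left(-5,-2 \right)} + R{\left(1 \left(5 - 3\right) \right)}\right) = - 86 \left(\left(-5 - 2\right) - \frac{2}{3}\right) = - 86 \left(-7 - \frac{2}{3}\right) = \left(-86\right) \left(- \frac{23}{3}\right) = \frac{1978}{3}$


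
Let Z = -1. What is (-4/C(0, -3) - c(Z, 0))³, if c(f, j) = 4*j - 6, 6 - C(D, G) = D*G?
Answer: 4096/27 ≈ 151.70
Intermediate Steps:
C(D, G) = 6 - D*G
c(f, j) = -6 + 4*j
(-4/C(0, -3) - c(Z, 0))³ = (-4/(6 - 1*0*(-3)) - (-6 + 4*0))³ = (-4/(6 + 0) - (-6 + 0))³ = (-4/6 - 1*(-6))³ = (-4*⅙ + 6)³ = (-⅔ + 6)³ = (16/3)³ = 4096/27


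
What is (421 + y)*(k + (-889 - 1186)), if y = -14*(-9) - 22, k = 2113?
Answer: 19950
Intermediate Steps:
y = 104 (y = 126 - 22 = 104)
(421 + y)*(k + (-889 - 1186)) = (421 + 104)*(2113 + (-889 - 1186)) = 525*(2113 - 2075) = 525*38 = 19950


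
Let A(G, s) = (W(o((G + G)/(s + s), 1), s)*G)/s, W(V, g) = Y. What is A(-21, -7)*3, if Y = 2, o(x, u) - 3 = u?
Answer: 18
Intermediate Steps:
o(x, u) = 3 + u
W(V, g) = 2
A(G, s) = 2*G/s (A(G, s) = (2*G)/s = 2*G/s)
A(-21, -7)*3 = (2*(-21)/(-7))*3 = (2*(-21)*(-1/7))*3 = 6*3 = 18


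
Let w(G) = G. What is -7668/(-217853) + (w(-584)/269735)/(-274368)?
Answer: 971717702813/27607142573160 ≈ 0.035198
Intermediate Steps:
-7668/(-217853) + (w(-584)/269735)/(-274368) = -7668/(-217853) - 584/269735/(-274368) = -7668*(-1/217853) - 584*1/269735*(-1/274368) = 7668/217853 - 8/3695*(-1/274368) = 7668/217853 + 1/126723720 = 971717702813/27607142573160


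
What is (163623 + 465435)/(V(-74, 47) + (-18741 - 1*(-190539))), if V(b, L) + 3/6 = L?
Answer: 419372/114563 ≈ 3.6606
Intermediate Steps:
V(b, L) = -½ + L
(163623 + 465435)/(V(-74, 47) + (-18741 - 1*(-190539))) = (163623 + 465435)/((-½ + 47) + (-18741 - 1*(-190539))) = 629058/(93/2 + (-18741 + 190539)) = 629058/(93/2 + 171798) = 629058/(343689/2) = 629058*(2/343689) = 419372/114563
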